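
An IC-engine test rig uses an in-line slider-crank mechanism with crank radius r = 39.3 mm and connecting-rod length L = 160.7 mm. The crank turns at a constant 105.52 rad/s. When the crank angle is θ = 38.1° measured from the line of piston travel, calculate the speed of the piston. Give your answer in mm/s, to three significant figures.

3060

ω = 105.5 rad/s
For an in-line slider-crank, x = r cosθ + √(L² − r² sin²θ), so v = −rω sinθ·[1 + r cosθ/√(L² − r² sin²θ)].
With r = 0.0393 m, L = 0.1607 m, θ = 38.1°: √(L² − r² sin²θ) = 0.15886 m.
v = −0.0393·105.5·0.61704·[1 + 0.0393·0.78694/0.15886] = -3.057 m/s.
|v| = 3.057 m/s = 3057 mm/s.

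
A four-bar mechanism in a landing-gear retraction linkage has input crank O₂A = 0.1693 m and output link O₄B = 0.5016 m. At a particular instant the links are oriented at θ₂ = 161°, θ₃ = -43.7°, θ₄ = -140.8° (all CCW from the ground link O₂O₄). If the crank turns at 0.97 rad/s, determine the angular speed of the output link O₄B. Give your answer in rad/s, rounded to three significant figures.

0.138

ω₂ = 0.97 rad/s
Differentiating the loop-closure r₂e^{iθ₂}+r₃e^{iθ₃}=r₁+r₄e^{iθ₄} gives r₂ω₂e^{iθ₂}+r₃ω₃e^{iθ₃}=r₄ω₄e^{iθ₄}.
Eliminating the other unknown: ω₄ = r₂ω₂ sin(θ₂−θ₃) / [r₄ sin(θ₄−θ₃)].
Numerator sine = -0.41787; denominator sine = -0.99233.
Result = 0.1693·0.97·(-0.41787) / (0.5016·(-0.99233)) = +0.13786 rad/s; magnitude 0.13786 rad/s.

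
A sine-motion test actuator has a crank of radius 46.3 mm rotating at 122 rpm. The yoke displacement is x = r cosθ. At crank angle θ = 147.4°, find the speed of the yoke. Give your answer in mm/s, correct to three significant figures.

319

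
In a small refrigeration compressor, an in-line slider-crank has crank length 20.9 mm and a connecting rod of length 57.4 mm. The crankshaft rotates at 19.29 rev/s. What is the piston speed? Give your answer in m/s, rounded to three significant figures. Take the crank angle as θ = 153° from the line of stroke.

0.772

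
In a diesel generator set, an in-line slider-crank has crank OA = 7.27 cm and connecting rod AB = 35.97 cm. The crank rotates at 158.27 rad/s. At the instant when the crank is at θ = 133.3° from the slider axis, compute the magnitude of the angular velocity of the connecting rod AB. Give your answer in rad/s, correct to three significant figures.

ω = 158.3 rad/s
The rod makes angle φ with the slider axis where L sinφ = r sinθ; differentiating, L cosφ·φ̇ = r ω cosθ.
L cosφ = √(L² − r² sin²θ) = 0.35579 m.
|ω_rod| = r ω |cosθ| / √(L² − r² sin²θ) = 0.0727·158.3·0.68582/0.35579 = 22.179 rad/s.

22.2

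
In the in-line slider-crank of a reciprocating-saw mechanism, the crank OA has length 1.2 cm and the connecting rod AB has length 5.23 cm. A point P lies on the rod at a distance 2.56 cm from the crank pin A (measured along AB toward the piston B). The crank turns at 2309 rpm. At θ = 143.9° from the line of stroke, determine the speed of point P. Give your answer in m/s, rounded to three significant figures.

1.96

ω = 241.8 rad/s.  Crank-pin speed |V_A| = rω = 2.9016 m/s, perpendicular to OA.
Rod angle: sinφ = −(r/L) sinθ ⇒ φ = -7.770°; ω_rod = −rω cosθ/√(L²−r²sin²θ) = +45.242 rad/s.
V_P = V_A + ω_rod × AP, with AP = 0.0256 m along the rod.
Components: V_Px = −rω sinθ − a·ω_rod·sinφ = -1.553 m/s;  V_Py = rω cosθ + a·ω_rod·cosφ = -1.1969 m/s.
|V_P| = √(V_Px² + V_Py²) = 1.9607 m/s.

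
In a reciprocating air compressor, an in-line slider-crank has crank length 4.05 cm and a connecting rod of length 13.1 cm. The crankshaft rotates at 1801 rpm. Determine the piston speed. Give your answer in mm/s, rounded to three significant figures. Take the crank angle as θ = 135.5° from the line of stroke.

ω = 2π·1801/60 = 188.6 rad/s
For an in-line slider-crank, x = r cosθ + √(L² − r² sin²θ), so v = −rω sinθ·[1 + r cosθ/√(L² − r² sin²θ)].
With r = 0.0405 m, L = 0.131 m, θ = 135.5°: √(L² − r² sin²θ) = 0.12789 m.
v = −0.0405·188.6·0.70091·[1 + 0.0405·-0.71325/0.12789] = -4.1445 m/s.
|v| = 4.1445 m/s = 4144.5 mm/s.

4140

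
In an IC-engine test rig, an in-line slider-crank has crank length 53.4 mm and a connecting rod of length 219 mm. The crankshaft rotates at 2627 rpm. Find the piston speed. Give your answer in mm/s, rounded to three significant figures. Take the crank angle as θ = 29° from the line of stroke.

8650

ω = 2π·2627/60 = 275.1 rad/s
For an in-line slider-crank, x = r cosθ + √(L² − r² sin²θ), so v = −rω sinθ·[1 + r cosθ/√(L² − r² sin²θ)].
With r = 0.0534 m, L = 0.219 m, θ = 29°: √(L² − r² sin²θ) = 0.21746 m.
v = −0.0534·275.1·0.48481·[1 + 0.0534·0.87462/0.21746] = -8.6516 m/s.
|v| = 8.6516 m/s = 8651.6 mm/s.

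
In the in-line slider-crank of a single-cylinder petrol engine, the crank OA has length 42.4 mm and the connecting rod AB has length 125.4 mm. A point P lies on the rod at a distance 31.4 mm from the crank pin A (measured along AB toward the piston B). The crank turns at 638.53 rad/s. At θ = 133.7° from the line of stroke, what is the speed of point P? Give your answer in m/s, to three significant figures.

23.1

ω = 638.5 rad/s.  Crank-pin speed |V_A| = rω = 27.074 m/s, perpendicular to OA.
Rod angle: sinφ = −(r/L) sinθ ⇒ φ = -14.149°; ω_rod = −rω cosθ/√(L²−r²sin²θ) = +153.83 rad/s.
V_P = V_A + ω_rod × AP, with AP = 0.0314 m along the rod.
Components: V_Px = −rω sinθ − a·ω_rod·sinφ = -18.393 m/s;  V_Py = rω cosθ + a·ω_rod·cosφ = -14.021 m/s.
|V_P| = √(V_Px² + V_Py²) = 23.127 m/s.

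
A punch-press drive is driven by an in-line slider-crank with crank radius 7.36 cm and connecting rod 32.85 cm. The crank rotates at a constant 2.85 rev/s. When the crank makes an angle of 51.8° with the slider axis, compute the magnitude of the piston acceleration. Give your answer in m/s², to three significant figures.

13.4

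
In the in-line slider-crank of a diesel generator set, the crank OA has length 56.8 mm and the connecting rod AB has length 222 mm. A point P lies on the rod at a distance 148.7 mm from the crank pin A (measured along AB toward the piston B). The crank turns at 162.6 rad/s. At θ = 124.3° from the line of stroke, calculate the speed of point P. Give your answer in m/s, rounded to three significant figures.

ω = 162.6 rad/s.  Crank-pin speed |V_A| = rω = 9.2357 m/s, perpendicular to OA.
Rod angle: sinφ = −(r/L) sinθ ⇒ φ = -12.202°; ω_rod = −rω cosθ/√(L²−r²sin²θ) = +23.986 rad/s.
V_P = V_A + ω_rod × AP, with AP = 0.1487 m along the rod.
Components: V_Px = −rω sinθ − a·ω_rod·sinφ = -6.8757 m/s;  V_Py = rω cosθ + a·ω_rod·cosφ = -1.7184 m/s.
|V_P| = √(V_Px² + V_Py²) = 7.0872 m/s.

7.09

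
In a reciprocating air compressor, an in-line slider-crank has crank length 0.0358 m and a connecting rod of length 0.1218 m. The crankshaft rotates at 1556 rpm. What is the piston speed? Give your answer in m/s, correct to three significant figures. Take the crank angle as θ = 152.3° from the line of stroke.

2.00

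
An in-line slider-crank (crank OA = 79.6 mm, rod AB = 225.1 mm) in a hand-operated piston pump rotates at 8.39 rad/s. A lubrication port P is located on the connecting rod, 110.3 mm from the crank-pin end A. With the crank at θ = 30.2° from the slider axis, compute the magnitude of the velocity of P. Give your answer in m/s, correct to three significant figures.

ω = 8.39 rad/s.  Crank-pin speed |V_A| = rω = 0.66784 m/s, perpendicular to OA.
Rod angle: sinφ = −(r/L) sinθ ⇒ φ = -10.246°; ω_rod = −rω cosθ/√(L²−r²sin²θ) = -2.6058 rad/s.
V_P = V_A + ω_rod × AP, with AP = 0.1103 m along the rod.
Components: V_Px = −rω sinθ − a·ω_rod·sinφ = -0.38706 m/s;  V_Py = rω cosθ + a·ω_rod·cosφ = +0.29437 m/s.
|V_P| = √(V_Px² + V_Py²) = 0.48628 m/s.

0.486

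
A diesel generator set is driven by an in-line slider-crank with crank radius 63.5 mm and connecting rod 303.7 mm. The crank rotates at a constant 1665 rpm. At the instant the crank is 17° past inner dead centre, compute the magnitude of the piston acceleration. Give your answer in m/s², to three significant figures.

ω = 2π·1665/60 = 174.4 rad/s
x(θ) = r cosθ + √(L² − r² sin²θ); with ω constant, a = ω²·d²x/dθ².
d²x/dθ² = −r cosθ − r²(cos2θ)/√u − r⁴ sin²2θ/(4u^{3/2}),  u = L² − r² sin²θ = 0.091889 m².
Substituting r = 0.0635 m, L = 0.3037 m, θ = 17°: d²x/dθ² = -0.071799 m.
a = ω²·d²x/dθ² = (174.4)²·(-0.071799) = -2182.7 m/s²;  |a| = 2182.7 m/s².

2180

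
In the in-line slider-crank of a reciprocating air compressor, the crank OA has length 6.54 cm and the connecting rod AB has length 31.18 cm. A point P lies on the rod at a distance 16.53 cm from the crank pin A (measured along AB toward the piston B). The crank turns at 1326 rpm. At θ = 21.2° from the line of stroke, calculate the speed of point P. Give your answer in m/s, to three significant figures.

5.38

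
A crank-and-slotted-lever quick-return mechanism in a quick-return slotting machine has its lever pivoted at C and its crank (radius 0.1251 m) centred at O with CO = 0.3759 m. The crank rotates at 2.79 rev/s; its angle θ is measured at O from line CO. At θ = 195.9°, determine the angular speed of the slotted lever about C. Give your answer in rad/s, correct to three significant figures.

ω = 17.53 rad/s (from 2.79 rev/s).
Crank pin A relative to C: A = (d + r cosθ, r sinθ); lever angle φ = atan2(r sinθ, d + r cosθ).
Differentiating tanφ: φ̇ = rω(d cosθ + r)/(d² + r² + 2dr cosθ).
d² + r² + 2dr cosθ = |CA|² = 0.0664989 m²;  d cosθ + r = -0.23642 m.
|ω_lever| = |0.1251·17.53·-0.23642| / 0.0664989 = 7.7967 rad/s.

7.80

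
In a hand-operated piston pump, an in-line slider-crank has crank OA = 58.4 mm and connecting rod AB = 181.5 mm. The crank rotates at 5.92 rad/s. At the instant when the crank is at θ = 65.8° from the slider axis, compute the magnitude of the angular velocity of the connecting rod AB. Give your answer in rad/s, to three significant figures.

0.817

ω = 5.92 rad/s
The rod makes angle φ with the slider axis where L sinφ = r sinθ; differentiating, L cosφ·φ̇ = r ω cosθ.
L cosφ = √(L² − r² sin²θ) = 0.17351 m.
|ω_rod| = r ω |cosθ| / √(L² − r² sin²θ) = 0.0584·5.92·0.40992/0.17351 = 0.81681 rad/s.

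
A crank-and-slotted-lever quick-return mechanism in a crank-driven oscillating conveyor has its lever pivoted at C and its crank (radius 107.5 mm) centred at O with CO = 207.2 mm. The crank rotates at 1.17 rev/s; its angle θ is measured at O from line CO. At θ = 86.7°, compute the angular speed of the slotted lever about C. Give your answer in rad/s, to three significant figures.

1.65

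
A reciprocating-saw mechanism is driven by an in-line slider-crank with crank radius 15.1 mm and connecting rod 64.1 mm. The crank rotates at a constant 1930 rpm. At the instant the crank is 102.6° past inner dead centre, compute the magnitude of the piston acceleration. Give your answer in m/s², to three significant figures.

269

ω = 2π·1930/60 = 202.1 rad/s
x(θ) = r cosθ + √(L² − r² sin²θ); with ω constant, a = ω²·d²x/dθ².
d²x/dθ² = −r cosθ − r²(cos2θ)/√u − r⁴ sin²2θ/(4u^{3/2}),  u = L² − r² sin²θ = 0.00389165 m².
Substituting r = 0.0151 m, L = 0.0641 m, θ = 102.6°: d²x/dθ² = +0.0065914 m.
a = ω²·d²x/dθ² = (202.1)²·(+0.0065914) = +269.25 m/s²;  |a| = 269.25 m/s².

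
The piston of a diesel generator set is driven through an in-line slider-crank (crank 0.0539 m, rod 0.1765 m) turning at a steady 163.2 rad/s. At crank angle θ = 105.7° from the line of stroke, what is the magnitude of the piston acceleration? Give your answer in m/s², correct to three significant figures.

777

ω = 163.2 rad/s
x(θ) = r cosθ + √(L² − r² sin²θ); with ω constant, a = ω²·d²x/dθ².
d²x/dθ² = −r cosθ − r²(cos2θ)/√u − r⁴ sin²2θ/(4u^{3/2}),  u = L² − r² sin²θ = 0.0284598 m².
Substituting r = 0.0539 m, L = 0.1765 m, θ = 105.7°: d²x/dθ² = +0.029165 m.
a = ω²·d²x/dθ² = (163.2)²·(+0.029165) = +776.79 m/s²;  |a| = 776.79 m/s².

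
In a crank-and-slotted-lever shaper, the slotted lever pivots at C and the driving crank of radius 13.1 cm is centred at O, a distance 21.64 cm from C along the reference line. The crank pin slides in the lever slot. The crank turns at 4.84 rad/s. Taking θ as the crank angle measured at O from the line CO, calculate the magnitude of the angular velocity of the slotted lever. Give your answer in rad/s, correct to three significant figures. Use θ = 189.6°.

ω = 4.84 rad/s
Crank pin A relative to C: A = (d + r cosθ, r sinθ); lever angle φ = atan2(r sinθ, d + r cosθ).
Differentiating tanφ: φ̇ = rω(d cosθ + r)/(d² + r² + 2dr cosθ).
d² + r² + 2dr cosθ = |CA|² = 0.00808714 m²;  d cosθ + r = -0.08237 m.
|ω_lever| = |0.131·4.84·-0.08237| / 0.00808714 = 6.4579 rad/s.

6.46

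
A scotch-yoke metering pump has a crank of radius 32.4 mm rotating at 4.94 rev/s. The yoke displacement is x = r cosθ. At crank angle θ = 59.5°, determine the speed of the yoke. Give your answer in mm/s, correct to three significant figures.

ω = 31.04 rad/s (from 4.94 rev/s).
x = r cosθ ⇒ ẋ = −rω sinθ.
|v| = rω|sinθ| = 0.0324·31.04·|sin 59.5°| = 0.86651 m/s = 866.51 mm/s.

867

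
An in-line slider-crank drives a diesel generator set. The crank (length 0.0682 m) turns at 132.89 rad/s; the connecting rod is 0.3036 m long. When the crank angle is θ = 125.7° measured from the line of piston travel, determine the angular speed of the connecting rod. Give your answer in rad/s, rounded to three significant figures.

17.7

ω = 132.9 rad/s
The rod makes angle φ with the slider axis where L sinφ = r sinθ; differentiating, L cosφ·φ̇ = r ω cosθ.
L cosφ = √(L² − r² sin²θ) = 0.29851 m.
|ω_rod| = r ω |cosθ| / √(L² − r² sin²θ) = 0.0682·132.9·0.58354/0.29851 = 17.717 rad/s.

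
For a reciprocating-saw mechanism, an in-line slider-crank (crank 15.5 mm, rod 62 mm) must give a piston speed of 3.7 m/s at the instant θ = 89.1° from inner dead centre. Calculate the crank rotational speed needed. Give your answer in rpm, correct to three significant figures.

2270

For an in-line slider-crank, |v_piston| = rω|sinθ|·[1 + r cosθ/√(L² − r² sin²θ)].
With r = 0.0155 m, L = 0.062 m, θ = 89.1°: the bracketed kinematic factor |dx/dθ| = 0.015561 m.
ω = v/|dx/dθ| = 3.7/0.015561 = 237.77 rad/s.
N = 60ω/(2π) = 2270.6 rpm.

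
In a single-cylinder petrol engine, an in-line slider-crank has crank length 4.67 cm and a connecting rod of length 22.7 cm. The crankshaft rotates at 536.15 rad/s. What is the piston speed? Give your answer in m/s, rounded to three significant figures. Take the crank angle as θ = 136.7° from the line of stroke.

14.6

ω = 536.1 rad/s
For an in-line slider-crank, x = r cosθ + √(L² − r² sin²θ), so v = −rω sinθ·[1 + r cosθ/√(L² − r² sin²θ)].
With r = 0.0467 m, L = 0.227 m, θ = 136.7°: √(L² − r² sin²θ) = 0.22473 m.
v = −0.0467·536.1·0.68582·[1 + 0.0467·-0.72777/0.22473] = -14.575 m/s.
|v| = 14.575 m/s.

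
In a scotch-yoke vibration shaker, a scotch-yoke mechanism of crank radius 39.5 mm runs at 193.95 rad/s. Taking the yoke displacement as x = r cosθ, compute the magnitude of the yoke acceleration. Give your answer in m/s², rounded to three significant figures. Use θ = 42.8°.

1090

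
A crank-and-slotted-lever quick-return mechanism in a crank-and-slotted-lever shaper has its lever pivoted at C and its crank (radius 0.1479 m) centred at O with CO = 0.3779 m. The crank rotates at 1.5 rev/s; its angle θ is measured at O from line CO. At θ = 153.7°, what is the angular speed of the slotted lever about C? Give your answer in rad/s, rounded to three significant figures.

ω = 9.425 rad/s (from 1.5 rev/s).
Crank pin A relative to C: A = (d + r cosθ, r sinθ); lever angle φ = atan2(r sinθ, d + r cosθ).
Differentiating tanφ: φ̇ = rω(d cosθ + r)/(d² + r² + 2dr cosθ).
d² + r² + 2dr cosθ = |CA|² = 0.064471 m²;  d cosθ + r = -0.19088 m.
|ω_lever| = |0.1479·9.425·-0.19088| / 0.064471 = 4.1271 rad/s.

4.13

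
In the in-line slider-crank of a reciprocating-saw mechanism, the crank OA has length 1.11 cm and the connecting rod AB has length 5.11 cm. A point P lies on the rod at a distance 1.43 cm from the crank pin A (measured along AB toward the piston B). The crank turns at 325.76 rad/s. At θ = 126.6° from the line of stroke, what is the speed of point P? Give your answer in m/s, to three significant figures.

3.20

ω = 325.8 rad/s.  Crank-pin speed |V_A| = rω = 3.6159 m/s, perpendicular to OA.
Rod angle: sinφ = −(r/L) sinθ ⇒ φ = -10.043°; ω_rod = −rω cosθ/√(L²−r²sin²θ) = +42.847 rad/s.
V_P = V_A + ω_rod × AP, with AP = 0.0143 m along the rod.
Components: V_Px = −rω sinθ − a·ω_rod·sinφ = -2.7961 m/s;  V_Py = rω cosθ + a·ω_rod·cosφ = -1.5526 m/s.
|V_P| = √(V_Px² + V_Py²) = 3.1982 m/s.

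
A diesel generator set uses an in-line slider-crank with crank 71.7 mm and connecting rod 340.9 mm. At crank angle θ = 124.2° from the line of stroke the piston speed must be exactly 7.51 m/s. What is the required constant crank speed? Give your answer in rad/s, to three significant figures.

For an in-line slider-crank, |v_piston| = rω|sinθ|·[1 + r cosθ/√(L² − r² sin²θ)].
With r = 0.0717 m, L = 0.3409 m, θ = 124.2°: the bracketed kinematic factor |dx/dθ| = 0.052182 m.
ω = v/|dx/dθ| = 7.51/0.052182 = 143.92 rad/s.

144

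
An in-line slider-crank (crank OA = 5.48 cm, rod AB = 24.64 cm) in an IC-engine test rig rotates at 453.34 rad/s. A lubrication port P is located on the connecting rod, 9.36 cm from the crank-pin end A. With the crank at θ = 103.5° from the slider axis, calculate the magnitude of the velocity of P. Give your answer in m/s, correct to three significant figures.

23.9

ω = 453.3 rad/s.  Crank-pin speed |V_A| = rω = 24.843 m/s, perpendicular to OA.
Rod angle: sinφ = −(r/L) sinθ ⇒ φ = -12.489°; ω_rod = −rω cosθ/√(L²−r²sin²θ) = +24.107 rad/s.
V_P = V_A + ω_rod × AP, with AP = 0.0936 m along the rod.
Components: V_Px = −rω sinθ − a·ω_rod·sinφ = -23.669 m/s;  V_Py = rω cosθ + a·ω_rod·cosφ = -3.5964 m/s.
|V_P| = √(V_Px² + V_Py²) = 23.94 m/s.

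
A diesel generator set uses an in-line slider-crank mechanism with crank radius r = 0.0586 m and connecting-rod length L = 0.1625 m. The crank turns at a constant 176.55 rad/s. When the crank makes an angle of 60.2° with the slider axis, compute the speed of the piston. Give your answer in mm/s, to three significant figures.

ω = 176.6 rad/s
For an in-line slider-crank, x = r cosθ + √(L² − r² sin²θ), so v = −rω sinθ·[1 + r cosθ/√(L² − r² sin²θ)].
With r = 0.0586 m, L = 0.1625 m, θ = 60.2°: √(L² − r² sin²θ) = 0.15434 m.
v = −0.0586·176.6·0.86777·[1 + 0.0586·0.49697/0.15434] = -10.672 m/s.
|v| = 10.672 m/s = 10672 mm/s.

10700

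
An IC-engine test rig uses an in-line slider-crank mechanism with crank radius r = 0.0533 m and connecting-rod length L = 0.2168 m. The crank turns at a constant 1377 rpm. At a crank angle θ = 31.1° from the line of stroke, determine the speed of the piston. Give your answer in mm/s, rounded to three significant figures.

ω = 2π·1377/60 = 144.2 rad/s
For an in-line slider-crank, x = r cosθ + √(L² − r² sin²θ), so v = −rω sinθ·[1 + r cosθ/√(L² − r² sin²θ)].
With r = 0.0533 m, L = 0.2168 m, θ = 31.1°: √(L² − r² sin²θ) = 0.21504 m.
v = −0.0533·144.2·0.51653·[1 + 0.0533·0.85627/0.21504] = -4.8125 m/s.
|v| = 4.8125 m/s = 4812.5 mm/s.

4810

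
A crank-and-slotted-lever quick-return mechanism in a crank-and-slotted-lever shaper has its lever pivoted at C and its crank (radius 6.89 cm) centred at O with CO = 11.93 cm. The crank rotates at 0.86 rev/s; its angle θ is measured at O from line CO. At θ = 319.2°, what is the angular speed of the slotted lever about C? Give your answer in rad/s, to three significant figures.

1.89

ω = 5.404 rad/s (from 0.86 rev/s).
Crank pin A relative to C: A = (d + r cosθ, r sinθ); lever angle φ = atan2(r sinθ, d + r cosθ).
Differentiating tanφ: φ̇ = rω(d cosθ + r)/(d² + r² + 2dr cosθ).
d² + r² + 2dr cosθ = |CA|² = 0.0314244 m²;  d cosθ + r = +0.15921 m.
|ω_lever| = |0.0689·5.404·+0.15921| / 0.0314244 = 1.8863 rad/s.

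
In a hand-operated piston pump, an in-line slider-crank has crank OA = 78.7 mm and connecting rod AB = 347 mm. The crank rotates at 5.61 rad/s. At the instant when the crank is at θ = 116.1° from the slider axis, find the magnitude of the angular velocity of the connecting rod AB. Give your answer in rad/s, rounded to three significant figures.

0.572

ω = 5.61 rad/s
The rod makes angle φ with the slider axis where L sinφ = r sinθ; differentiating, L cosφ·φ̇ = r ω cosθ.
L cosφ = √(L² − r² sin²θ) = 0.33973 m.
|ω_rod| = r ω |cosθ| / √(L² − r² sin²θ) = 0.0787·5.61·0.43994/0.33973 = 0.57174 rad/s.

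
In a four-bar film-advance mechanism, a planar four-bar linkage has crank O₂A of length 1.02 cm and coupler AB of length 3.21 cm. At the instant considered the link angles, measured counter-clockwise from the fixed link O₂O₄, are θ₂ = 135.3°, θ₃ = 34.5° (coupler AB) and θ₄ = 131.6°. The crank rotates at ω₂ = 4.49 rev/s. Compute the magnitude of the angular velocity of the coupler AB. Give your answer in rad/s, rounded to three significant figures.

ω₂ = 28.21 rad/s (from 4.49 rev/s).
Differentiating the loop-closure r₂e^{iθ₂}+r₃e^{iθ₃}=r₁+r₄e^{iθ₄} gives r₂ω₂e^{iθ₂}+r₃ω₃e^{iθ₃}=r₄ω₄e^{iθ₄}.
Eliminating the other unknown: ω₃ = r₂ω₂ sin(θ₄−θ₂) / [r₃ sin(θ₃−θ₄)].
Numerator sine = -0.06453; denominator sine = -0.99233.
Result = 0.0102·28.21·(-0.06453) / (0.0321·(-0.99233)) = +0.58296 rad/s; magnitude 0.58296 rad/s.

0.583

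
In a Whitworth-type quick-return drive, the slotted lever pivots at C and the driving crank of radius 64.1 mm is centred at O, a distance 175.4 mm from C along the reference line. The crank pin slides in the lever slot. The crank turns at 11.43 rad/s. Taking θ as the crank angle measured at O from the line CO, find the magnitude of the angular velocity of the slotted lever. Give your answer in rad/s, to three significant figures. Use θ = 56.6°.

2.49

ω = 11.43 rad/s
Crank pin A relative to C: A = (d + r cosθ, r sinθ); lever angle φ = atan2(r sinθ, d + r cosθ).
Differentiating tanφ: φ̇ = rω(d cosθ + r)/(d² + r² + 2dr cosθ).
d² + r² + 2dr cosθ = |CA|² = 0.0472522 m²;  d cosθ + r = +0.16065 m.
|ω_lever| = |0.0641·11.43·+0.16065| / 0.0472522 = 2.491 rad/s.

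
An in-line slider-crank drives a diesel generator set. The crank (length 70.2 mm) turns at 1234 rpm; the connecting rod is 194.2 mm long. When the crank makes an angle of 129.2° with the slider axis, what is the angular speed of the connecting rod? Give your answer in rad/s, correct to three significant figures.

ω = 129.2 rad/s (converted from 1234 rpm).
The rod makes angle φ with the slider axis where L sinφ = r sinθ; differentiating, L cosφ·φ̇ = r ω cosθ.
L cosφ = √(L² − r² sin²θ) = 0.18642 m.
|ω_rod| = r ω |cosθ| / √(L² − r² sin²θ) = 0.0702·129.2·0.63203/0.18642 = 30.755 rad/s.

30.8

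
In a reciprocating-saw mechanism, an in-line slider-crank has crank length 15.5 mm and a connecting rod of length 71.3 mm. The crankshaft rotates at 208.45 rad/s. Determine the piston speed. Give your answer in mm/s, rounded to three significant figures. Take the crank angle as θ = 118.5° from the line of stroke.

ω = 208.4 rad/s
For an in-line slider-crank, x = r cosθ + √(L² − r² sin²θ), so v = −rω sinθ·[1 + r cosθ/√(L² − r² sin²θ)].
With r = 0.0155 m, L = 0.0713 m, θ = 118.5°: √(L² − r² sin²θ) = 0.069987 m.
v = −0.0155·208.4·0.87882·[1 + 0.0155·-0.47716/0.069987] = -2.5394 m/s.
|v| = 2.5394 m/s = 2539.4 mm/s.

2540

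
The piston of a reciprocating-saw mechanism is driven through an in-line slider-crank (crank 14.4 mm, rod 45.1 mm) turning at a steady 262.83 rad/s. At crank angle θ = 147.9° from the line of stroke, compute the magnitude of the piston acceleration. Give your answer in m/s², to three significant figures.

696

ω = 262.8 rad/s
x(θ) = r cosθ + √(L² − r² sin²θ); with ω constant, a = ω²·d²x/dθ².
d²x/dθ² = −r cosθ − r²(cos2θ)/√u − r⁴ sin²2θ/(4u^{3/2}),  u = L² − r² sin²θ = 0.00197545 m².
Substituting r = 0.0144 m, L = 0.0451 m, θ = 147.9°: d²x/dθ² = +0.010069 m.
a = ω²·d²x/dθ² = (262.8)²·(+0.010069) = +695.55 m/s²;  |a| = 695.55 m/s².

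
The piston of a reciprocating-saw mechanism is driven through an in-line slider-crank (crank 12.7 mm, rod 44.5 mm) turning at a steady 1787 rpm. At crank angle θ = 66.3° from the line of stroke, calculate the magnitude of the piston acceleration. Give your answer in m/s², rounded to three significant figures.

ω = 2π·1787/60 = 187.1 rad/s
x(θ) = r cosθ + √(L² − r² sin²θ); with ω constant, a = ω²·d²x/dθ².
d²x/dθ² = −r cosθ − r²(cos2θ)/√u − r⁴ sin²2θ/(4u^{3/2}),  u = L² − r² sin²θ = 0.00184502 m².
Substituting r = 0.0127 m, L = 0.0445 m, θ = 66.3°: d²x/dθ² = -0.0026075 m.
a = ω²·d²x/dθ² = (187.1)²·(-0.0026075) = -91.314 m/s²;  |a| = 91.314 m/s².

91.3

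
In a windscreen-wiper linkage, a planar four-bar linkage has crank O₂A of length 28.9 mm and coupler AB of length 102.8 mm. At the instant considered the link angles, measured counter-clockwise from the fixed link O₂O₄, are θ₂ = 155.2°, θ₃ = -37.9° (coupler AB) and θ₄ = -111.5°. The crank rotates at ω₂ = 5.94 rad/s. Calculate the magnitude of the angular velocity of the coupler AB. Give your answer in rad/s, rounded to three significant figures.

ω₂ = 5.94 rad/s
Differentiating the loop-closure r₂e^{iθ₂}+r₃e^{iθ₃}=r₁+r₄e^{iθ₄} gives r₂ω₂e^{iθ₂}+r₃ω₃e^{iθ₃}=r₄ω₄e^{iθ₄}.
Eliminating the other unknown: ω₃ = r₂ω₂ sin(θ₄−θ₂) / [r₃ sin(θ₃−θ₄)].
Numerator sine = +0.99834; denominator sine = +0.95931.
Result = 0.0289·5.94·(+0.99834) / (0.1028·(+0.95931)) = +1.7378 rad/s; magnitude 1.7378 rad/s.

1.74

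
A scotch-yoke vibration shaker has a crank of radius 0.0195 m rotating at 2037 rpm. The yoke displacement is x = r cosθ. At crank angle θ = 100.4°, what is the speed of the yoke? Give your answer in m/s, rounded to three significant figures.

4.09

ω = 213.3 rad/s (from 2037 rpm).
x = r cosθ ⇒ ẋ = −rω sinθ.
|v| = rω|sinθ| = 0.0195·213.3·|sin 100.4°| = 4.0913 m/s.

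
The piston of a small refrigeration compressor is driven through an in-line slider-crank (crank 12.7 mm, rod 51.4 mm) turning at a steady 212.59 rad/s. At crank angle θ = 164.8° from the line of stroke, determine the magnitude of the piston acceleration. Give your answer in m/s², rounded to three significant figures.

431

ω = 212.6 rad/s
x(θ) = r cosθ + √(L² − r² sin²θ); with ω constant, a = ω²·d²x/dθ².
d²x/dθ² = −r cosθ − r²(cos2θ)/√u − r⁴ sin²2θ/(4u^{3/2}),  u = L² − r² sin²θ = 0.00263087 m².
Substituting r = 0.0127 m, L = 0.0514 m, θ = 164.8°: d²x/dθ² = +0.0095312 m.
a = ω²·d²x/dθ² = (212.6)²·(+0.0095312) = +430.76 m/s²;  |a| = 430.76 m/s².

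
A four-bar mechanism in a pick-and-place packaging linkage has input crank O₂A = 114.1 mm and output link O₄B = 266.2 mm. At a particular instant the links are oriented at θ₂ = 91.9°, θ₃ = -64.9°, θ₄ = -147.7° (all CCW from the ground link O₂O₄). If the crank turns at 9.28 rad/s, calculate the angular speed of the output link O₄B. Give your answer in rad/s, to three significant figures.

ω₂ = 9.28 rad/s
Differentiating the loop-closure r₂e^{iθ₂}+r₃e^{iθ₃}=r₁+r₄e^{iθ₄} gives r₂ω₂e^{iθ₂}+r₃ω₃e^{iθ₃}=r₄ω₄e^{iθ₄}.
Eliminating the other unknown: ω₄ = r₂ω₂ sin(θ₂−θ₃) / [r₄ sin(θ₄−θ₃)].
Numerator sine = +0.39394; denominator sine = -0.99211.
Result = 0.1141·9.28·(+0.39394) / (0.2662·(-0.99211)) = -1.5794 rad/s; magnitude 1.5794 rad/s.

1.58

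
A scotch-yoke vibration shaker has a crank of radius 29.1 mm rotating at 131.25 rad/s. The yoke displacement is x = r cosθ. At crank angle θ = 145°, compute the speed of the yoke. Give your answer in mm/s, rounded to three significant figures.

2190

ω = 131.2 rad/s
x = r cosθ ⇒ ẋ = −rω sinθ.
|v| = rω|sinθ| = 0.0291·131.2·|sin 145°| = 2.1907 m/s = 2190.7 mm/s.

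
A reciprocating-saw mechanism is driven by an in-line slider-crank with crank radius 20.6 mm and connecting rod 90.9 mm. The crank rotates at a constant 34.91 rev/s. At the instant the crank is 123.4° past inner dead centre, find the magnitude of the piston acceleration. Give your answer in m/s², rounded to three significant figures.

ω = 2π·34.9 = 219.3 rad/s
x(θ) = r cosθ + √(L² − r² sin²θ); with ω constant, a = ω²·d²x/dθ².
d²x/dθ² = −r cosθ − r²(cos2θ)/√u − r⁴ sin²2θ/(4u^{3/2}),  u = L² − r² sin²θ = 0.00796704 m².
Substituting r = 0.0206 m, L = 0.0909 m, θ = 123.4°: d²x/dθ² = +0.013159 m.
a = ω²·d²x/dθ² = (219.3)²·(+0.013159) = +633.13 m/s²;  |a| = 633.13 m/s².

633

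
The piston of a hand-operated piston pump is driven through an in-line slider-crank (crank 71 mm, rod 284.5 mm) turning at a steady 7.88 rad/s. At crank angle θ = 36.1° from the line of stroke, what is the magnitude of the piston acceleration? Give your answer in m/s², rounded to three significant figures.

3.92

ω = 7.88 rad/s
x(θ) = r cosθ + √(L² − r² sin²θ); with ω constant, a = ω²·d²x/dθ².
d²x/dθ² = −r cosθ − r²(cos2θ)/√u − r⁴ sin²2θ/(4u^{3/2}),  u = L² − r² sin²θ = 0.0791903 m².
Substituting r = 0.071 m, L = 0.2845 m, θ = 36.1°: d²x/dθ² = -0.063102 m.
a = ω²·d²x/dθ² = (7.88)²·(-0.063102) = -3.9183 m/s²;  |a| = 3.9183 m/s².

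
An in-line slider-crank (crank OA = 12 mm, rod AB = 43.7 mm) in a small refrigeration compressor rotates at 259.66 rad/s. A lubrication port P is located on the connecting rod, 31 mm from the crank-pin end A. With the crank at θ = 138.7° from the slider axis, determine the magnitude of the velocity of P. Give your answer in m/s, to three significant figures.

1.88

ω = 259.7 rad/s.  Crank-pin speed |V_A| = rω = 3.1159 m/s, perpendicular to OA.
Rod angle: sinφ = −(r/L) sinθ ⇒ φ = -10.442°; ω_rod = −rω cosθ/√(L²−r²sin²θ) = +54.469 rad/s.
V_P = V_A + ω_rod × AP, with AP = 0.031 m along the rod.
Components: V_Px = −rω sinθ − a·ω_rod·sinφ = -1.7505 m/s;  V_Py = rω cosθ + a·ω_rod·cosφ = -0.6803 m/s.
|V_P| = √(V_Px² + V_Py²) = 1.878 m/s.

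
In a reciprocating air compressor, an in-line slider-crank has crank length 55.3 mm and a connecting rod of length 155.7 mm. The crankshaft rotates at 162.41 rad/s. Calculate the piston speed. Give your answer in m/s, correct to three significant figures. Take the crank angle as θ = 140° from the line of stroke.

4.16

ω = 162.4 rad/s
For an in-line slider-crank, x = r cosθ + √(L² − r² sin²θ), so v = −rω sinθ·[1 + r cosθ/√(L² − r² sin²θ)].
With r = 0.0553 m, L = 0.1557 m, θ = 140°: √(L² − r² sin²θ) = 0.15159 m.
v = −0.0553·162.4·0.64279·[1 + 0.0553·-0.76604/0.15159] = -4.1597 m/s.
|v| = 4.1597 m/s.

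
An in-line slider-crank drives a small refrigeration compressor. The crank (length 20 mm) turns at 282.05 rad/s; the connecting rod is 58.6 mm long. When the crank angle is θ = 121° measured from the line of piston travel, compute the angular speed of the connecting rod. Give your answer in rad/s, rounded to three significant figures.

51.8

ω = 282.1 rad/s
The rod makes angle φ with the slider axis where L sinφ = r sinθ; differentiating, L cosφ·φ̇ = r ω cosθ.
L cosφ = √(L² − r² sin²θ) = 0.056036 m.
|ω_rod| = r ω |cosθ| / √(L² − r² sin²θ) = 0.02·282.1·0.51504/0.056036 = 51.847 rad/s.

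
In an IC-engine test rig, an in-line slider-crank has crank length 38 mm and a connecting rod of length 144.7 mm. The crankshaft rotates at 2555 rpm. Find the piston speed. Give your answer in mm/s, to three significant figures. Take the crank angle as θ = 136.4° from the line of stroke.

5660

ω = 2π·2555/60 = 267.6 rad/s
For an in-line slider-crank, x = r cosθ + √(L² − r² sin²θ), so v = −rω sinθ·[1 + r cosθ/√(L² − r² sin²θ)].
With r = 0.038 m, L = 0.1447 m, θ = 136.4°: √(L² − r² sin²θ) = 0.14231 m.
v = −0.038·267.6·0.68962·[1 + 0.038·-0.72417/0.14231] = -5.6557 m/s.
|v| = 5.6557 m/s = 5655.7 mm/s.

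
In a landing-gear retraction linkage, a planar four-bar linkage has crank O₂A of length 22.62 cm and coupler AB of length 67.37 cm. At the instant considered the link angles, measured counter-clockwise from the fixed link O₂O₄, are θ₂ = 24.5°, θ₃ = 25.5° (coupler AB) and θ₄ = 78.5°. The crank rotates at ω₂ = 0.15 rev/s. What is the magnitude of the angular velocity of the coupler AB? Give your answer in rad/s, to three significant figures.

ω₂ = 0.9425 rad/s (from 0.15 rev/s).
Differentiating the loop-closure r₂e^{iθ₂}+r₃e^{iθ₃}=r₁+r₄e^{iθ₄} gives r₂ω₂e^{iθ₂}+r₃ω₃e^{iθ₃}=r₄ω₄e^{iθ₄}.
Eliminating the other unknown: ω₃ = r₂ω₂ sin(θ₄−θ₂) / [r₃ sin(θ₃−θ₄)].
Numerator sine = +0.80902; denominator sine = -0.79864.
Result = 0.2262·0.9425·(+0.80902) / (0.6737·(-0.79864)) = -0.32056 rad/s; magnitude 0.32056 rad/s.

0.321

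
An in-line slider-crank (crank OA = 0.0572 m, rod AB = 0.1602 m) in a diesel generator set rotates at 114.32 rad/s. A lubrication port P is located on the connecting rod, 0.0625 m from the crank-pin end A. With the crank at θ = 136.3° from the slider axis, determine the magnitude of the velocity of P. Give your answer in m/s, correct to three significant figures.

ω = 114.3 rad/s.  Crank-pin speed |V_A| = rω = 6.5391 m/s, perpendicular to OA.
Rod angle: sinφ = −(r/L) sinθ ⇒ φ = -14.281°; ω_rod = −rω cosθ/√(L²−r²sin²θ) = +30.451 rad/s.
V_P = V_A + ω_rod × AP, with AP = 0.0625 m along the rod.
Components: V_Px = −rω sinθ − a·ω_rod·sinφ = -4.0483 m/s;  V_Py = rω cosθ + a·ω_rod·cosφ = -2.8832 m/s.
|V_P| = √(V_Px² + V_Py²) = 4.97 m/s.

4.97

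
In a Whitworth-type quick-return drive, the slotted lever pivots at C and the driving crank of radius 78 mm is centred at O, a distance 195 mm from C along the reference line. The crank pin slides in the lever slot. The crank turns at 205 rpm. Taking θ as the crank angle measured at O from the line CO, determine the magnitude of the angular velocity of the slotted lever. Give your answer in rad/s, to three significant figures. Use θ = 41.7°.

5.60

ω = 21.47 rad/s (from 205 rpm).
Crank pin A relative to C: A = (d + r cosθ, r sinθ); lever angle φ = atan2(r sinθ, d + r cosθ).
Differentiating tanφ: φ̇ = rω(d cosθ + r)/(d² + r² + 2dr cosθ).
d² + r² + 2dr cosθ = |CA|² = 0.0668217 m²;  d cosθ + r = +0.22359 m.
|ω_lever| = |0.078·21.47·+0.22359| / 0.0668217 = 5.603 rad/s.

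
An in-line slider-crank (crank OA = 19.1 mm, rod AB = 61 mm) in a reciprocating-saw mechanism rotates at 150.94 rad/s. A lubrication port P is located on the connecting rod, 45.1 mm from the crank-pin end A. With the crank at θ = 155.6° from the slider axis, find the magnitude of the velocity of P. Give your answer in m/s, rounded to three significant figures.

ω = 150.9 rad/s.  Crank-pin speed |V_A| = rω = 2.883 m/s, perpendicular to OA.
Rod angle: sinφ = −(r/L) sinθ ⇒ φ = -7.432°; ω_rod = −rω cosθ/√(L²−r²sin²θ) = +43.405 rad/s.
V_P = V_A + ω_rod × AP, with AP = 0.0451 m along the rod.
Components: V_Px = −rω sinθ − a·ω_rod·sinφ = -0.93775 m/s;  V_Py = rω cosθ + a·ω_rod·cosφ = -0.68434 m/s.
|V_P| = √(V_Px² + V_Py²) = 1.1609 m/s.

1.16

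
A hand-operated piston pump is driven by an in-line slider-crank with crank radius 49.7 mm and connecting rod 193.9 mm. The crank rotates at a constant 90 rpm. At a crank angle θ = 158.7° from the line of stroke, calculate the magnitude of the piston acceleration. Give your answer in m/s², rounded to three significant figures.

3.27

ω = 2π·90/60 = 9.425 rad/s
x(θ) = r cosθ + √(L² − r² sin²θ); with ω constant, a = ω²·d²x/dθ².
d²x/dθ² = −r cosθ − r²(cos2θ)/√u − r⁴ sin²2θ/(4u^{3/2}),  u = L² − r² sin²θ = 0.0372713 m².
Substituting r = 0.0497 m, L = 0.1939 m, θ = 158.7°: d²x/dθ² = +0.03679 m.
a = ω²·d²x/dθ² = (9.425)²·(+0.03679) = +3.2679 m/s²;  |a| = 3.2679 m/s².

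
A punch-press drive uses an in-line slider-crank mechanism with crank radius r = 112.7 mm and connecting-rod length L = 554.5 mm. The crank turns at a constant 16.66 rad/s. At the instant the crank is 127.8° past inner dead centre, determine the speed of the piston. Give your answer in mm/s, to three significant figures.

1300

ω = 16.66 rad/s
For an in-line slider-crank, x = r cosθ + √(L² − r² sin²θ), so v = −rω sinθ·[1 + r cosθ/√(L² − r² sin²θ)].
With r = 0.1127 m, L = 0.5545 m, θ = 127.8°: √(L² − r² sin²θ) = 0.5473 m.
v = −0.1127·16.66·0.79016·[1 + 0.1127·-0.61291/0.5473] = -1.2963 m/s.
|v| = 1.2963 m/s = 1296.3 mm/s.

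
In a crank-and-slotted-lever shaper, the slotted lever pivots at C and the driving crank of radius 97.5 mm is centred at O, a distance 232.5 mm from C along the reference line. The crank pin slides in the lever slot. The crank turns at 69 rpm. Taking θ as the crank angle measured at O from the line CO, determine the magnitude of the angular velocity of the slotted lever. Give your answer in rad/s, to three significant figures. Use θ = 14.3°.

2.12

ω = 7.226 rad/s (from 69 rpm).
Crank pin A relative to C: A = (d + r cosθ, r sinθ); lever angle φ = atan2(r sinθ, d + r cosθ).
Differentiating tanφ: φ̇ = rω(d cosθ + r)/(d² + r² + 2dr cosθ).
d² + r² + 2dr cosθ = |CA|² = 0.107495 m²;  d cosθ + r = +0.3228 m.
|ω_lever| = |0.0975·7.226·+0.3228| / 0.107495 = 2.1155 rad/s.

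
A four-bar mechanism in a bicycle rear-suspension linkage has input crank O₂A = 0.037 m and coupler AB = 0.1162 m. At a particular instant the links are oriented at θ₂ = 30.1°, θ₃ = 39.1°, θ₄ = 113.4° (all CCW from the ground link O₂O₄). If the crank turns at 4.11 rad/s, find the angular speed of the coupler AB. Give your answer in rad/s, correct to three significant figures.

1.35

ω₂ = 4.11 rad/s
Differentiating the loop-closure r₂e^{iθ₂}+r₃e^{iθ₃}=r₁+r₄e^{iθ₄} gives r₂ω₂e^{iθ₂}+r₃ω₃e^{iθ₃}=r₄ω₄e^{iθ₄}.
Eliminating the other unknown: ω₃ = r₂ω₂ sin(θ₄−θ₂) / [r₃ sin(θ₃−θ₄)].
Numerator sine = +0.99317; denominator sine = -0.96269.
Result = 0.037·4.11·(+0.99317) / (0.1162·(-0.96269)) = -1.3501 rad/s; magnitude 1.3501 rad/s.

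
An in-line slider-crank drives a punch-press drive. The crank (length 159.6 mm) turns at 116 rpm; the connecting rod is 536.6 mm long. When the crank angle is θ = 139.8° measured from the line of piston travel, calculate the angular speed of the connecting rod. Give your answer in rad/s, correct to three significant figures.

ω = 12.15 rad/s (converted from 116 rpm).
The rod makes angle φ with the slider axis where L sinφ = r sinθ; differentiating, L cosφ·φ̇ = r ω cosθ.
L cosφ = √(L² − r² sin²θ) = 0.52662 m.
|ω_rod| = r ω |cosθ| / √(L² − r² sin²θ) = 0.1596·12.15·0.76380/0.52662 = 2.8119 rad/s.

2.81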